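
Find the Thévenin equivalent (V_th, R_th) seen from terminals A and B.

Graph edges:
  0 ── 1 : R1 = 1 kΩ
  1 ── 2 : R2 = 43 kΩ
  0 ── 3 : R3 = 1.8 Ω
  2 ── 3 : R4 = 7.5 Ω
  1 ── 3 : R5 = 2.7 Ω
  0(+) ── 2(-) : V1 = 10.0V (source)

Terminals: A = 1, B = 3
Step 1 — V_th is the open-circuit voltage V_A - V_B (nothing connected across the terminals).
Nodal analysis, taking node 2 as the 0 V reference.
Source V1 fixes V_0 = 10 V.
KCL at each unknown node (sum of currents leaving = 0; resistances in Ω):
  Node 1: (V_1 - 10)/1000 + (V_1 - 0)/43000 + (V_1 - V_3)/2.7 = 0
  Node 3: (V_3 - 10)/1.8 + (V_3 - 0)/7.5 + (V_3 - V_1)/2.7 = 0
Collecting terms (coefficients in siemens):
  0.3714·V_1 - 0.3704·V_3 = 0.01
  1.059·V_3 - 0.3704·V_1 = 5.556
Determinant D = (0.3714)(1.059) - (-0.3704)(-0.3704) = 0.2562
V_1 = [(0.01)(1.059) - (-0.3704)(5.556)]/D = 8.072 V
V_3 = [(0.3714)(5.556) - (0.01)(-0.3704)]/D = 8.067 V
V_th = V_1 - V_3 = 8.072 - 8.067 = 0.004699 V
Step 2 — R_th: zero the source — replace V1 by a short circuit (node 2 merges into node 0) — and find the resistance seen between A (node 1) and B (node 3).
Reduce the network between node 1 (A) and node 3 (B) by series/parallel combination:
  Rp1 = R1 ‖ R2 (parallel, both between nodes 0 and 1) = 1/(1/1000 + 1/43000) = 977.3 Ω
  Rp2 = R3 ‖ R4 (parallel, both between nodes 0 and 3) = 1/(1/1.8 + 1/7.5) = 1.452 Ω
  Rs1 = Rp1 + Rp2 (series, joined only at node 0) = 977.3 + 1.452 = 978.7 Ω
  Rp3 = R5 ‖ Rs1 (parallel, both between nodes 1 and 3) = 1/(1/2.7 + 1/978.7) = 2.693 Ω
R_th = 2.693 Ω

Final answer: V_th = 0.004699 V, R_th = 2.693 Ω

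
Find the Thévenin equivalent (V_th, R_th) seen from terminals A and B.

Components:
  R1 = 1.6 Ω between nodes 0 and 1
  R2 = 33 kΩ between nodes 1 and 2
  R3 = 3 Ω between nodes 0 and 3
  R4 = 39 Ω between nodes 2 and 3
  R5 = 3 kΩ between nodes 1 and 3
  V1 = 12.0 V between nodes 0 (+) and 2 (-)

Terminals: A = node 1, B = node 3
Step 1 — V_th is the open-circuit voltage V_A - V_B (nothing connected across the terminals).
Nodal analysis, taking node 2 as the 0 V reference.
Source V1 fixes V_0 = 12 V.
KCL at each unknown node (sum of currents leaving = 0; resistances in Ω):
  Node 1: (V_1 - 12)/1.6 + (V_1 - 0)/33000 + (V_1 - V_3)/3000 = 0
  Node 3: (V_3 - 12)/3 + (V_3 - 0)/39 + (V_3 - V_1)/3000 = 0
Collecting terms (coefficients in siemens):
  0.6254·V_1 - 0.0003333·V_3 = 7.5
  0.3593·V_3 - 0.0003333·V_1 = 4
Determinant D = (0.6254)(0.3593) - (-0.0003333)(-0.0003333) = 0.2247
V_1 = [(7.5)(0.3593) - (-0.0003333)(4)]/D = 12 V
V_3 = [(0.6254)(4) - (7.5)(-0.0003333)]/D = 11.14 V
V_th = V_1 - V_3 = 12 - 11.14 = 0.8553 V
Step 2 — R_th: zero the source — replace V1 by a short circuit (node 2 merges into node 0) — and find the resistance seen between A (node 1) and B (node 3).
Reduce the network between node 1 (A) and node 3 (B) by series/parallel combination:
  Rp1 = R1 ‖ R2 (parallel, both between nodes 0 and 1) = 1/(1/1.6 + 1/33000) = 1.6 Ω
  Rp2 = R3 ‖ R4 (parallel, both between nodes 0 and 3) = 1/(1/3 + 1/39) = 2.786 Ω
  Rs1 = Rp1 + Rp2 (series, joined only at node 0) = 1.6 + 2.786 = 4.386 Ω
  Rp3 = R5 ‖ Rs1 (parallel, both between nodes 1 and 3) = 1/(1/3000 + 1/4.386) = 4.379 Ω
R_th = 4.379 Ω

Final answer: V_th = 0.8553 V, R_th = 4.379 Ω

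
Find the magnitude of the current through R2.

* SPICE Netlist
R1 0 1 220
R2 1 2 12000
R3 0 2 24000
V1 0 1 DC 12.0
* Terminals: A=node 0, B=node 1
Nodal analysis, taking node 1 as the 0 V reference.
Source V1 fixes V_0 = 12 V.
KCL at each unknown node (sum of currents leaving = 0; resistances in Ω):
  Node 2: (V_2 - 0)/12000 + (V_2 - 12)/24000 = 0
Collecting terms: 0.000125 × V_2 = 0.0005  =>  V_2 = 4 V
I_R2 = (V_1 - V_2)/R2 = (0 - 4)/12000 = -0.0003333 A
|I_R2| = 0.0003333 A

Final answer: |I_R2| = 0.0003333 A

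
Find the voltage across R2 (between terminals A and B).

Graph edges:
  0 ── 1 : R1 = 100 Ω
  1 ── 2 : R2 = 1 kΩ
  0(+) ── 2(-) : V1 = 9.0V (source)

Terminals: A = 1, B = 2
R1 and R2 are in series across V1 (node 0 → node 1 → node 2), and the output A–B is taken across R2, so this is a voltage divider.
Series current: I = V1/(R1 + R2) = 9/(100 + 1000) = 9/1100 = 0.008182 A
V_R2 = I × R2 = V1 × R2/(R1 + R2) = 9 × 1000/1100 = 8.182 V

Final answer: 8.182 V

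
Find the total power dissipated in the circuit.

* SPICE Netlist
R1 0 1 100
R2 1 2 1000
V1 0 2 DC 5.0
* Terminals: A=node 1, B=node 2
Nodal analysis, taking node 2 as the 0 V reference.
Source V1 fixes V_0 = 5 V.
KCL at each unknown node (sum of currents leaving = 0; resistances in Ω):
  Node 1: (V_1 - 5)/100 + (V_1 - 0)/1000 = 0
Collecting terms: 0.011 × V_1 = 0.05  =>  V_1 = 4.545 V
Power in each resistor, P = (ΔV)²/R:
  P_R1 = (5 - 4.545)²/100 = 0.002066 W
  P_R2 = (4.545 - 0)²/1000 = 0.02066 W
P_total = P_R1 + P_R2 = 0.02273 W

Final answer: 0.02273 W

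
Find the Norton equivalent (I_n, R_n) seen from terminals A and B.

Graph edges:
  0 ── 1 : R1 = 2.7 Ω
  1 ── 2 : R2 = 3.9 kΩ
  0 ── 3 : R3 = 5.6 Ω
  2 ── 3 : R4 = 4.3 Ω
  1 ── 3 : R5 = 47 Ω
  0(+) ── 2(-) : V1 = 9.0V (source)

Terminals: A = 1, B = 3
Find the Thévenin equivalent first; then I_n = V_th/R_th and R_n = R_th.
Step 1 — V_th is the open-circuit voltage V_A - V_B (nothing connected across the terminals).
Nodal analysis, taking node 2 as the 0 V reference.
Source V1 fixes V_0 = 9 V.
KCL at each unknown node (sum of currents leaving = 0; resistances in Ω):
  Node 1: (V_1 - 9)/2.7 + (V_1 - 0)/3900 + (V_1 - V_3)/47 = 0
  Node 3: (V_3 - 9)/5.6 + (V_3 - 0)/4.3 + (V_3 - V_1)/47 = 0
Collecting terms (coefficients in siemens):
  0.3919·V_1 - 0.02128·V_3 = 3.333
  0.4324·V_3 - 0.02128·V_1 = 1.607
Determinant D = (0.3919)(0.4324) - (-0.02128)(-0.02128) = 0.169
V_1 = [(3.333)(0.4324) - (-0.02128)(1.607)]/D = 8.731 V
V_3 = [(0.3919)(1.607) - (3.333)(-0.02128)]/D = 4.146 V
V_th = V_1 - V_3 = 8.731 - 4.146 = 4.584 V
Step 2 — R_th: zero the source — replace V1 by a short circuit (node 2 merges into node 0) — and find the resistance seen between A (node 1) and B (node 3).
Reduce the network between node 1 (A) and node 3 (B) by series/parallel combination:
  Rp1 = R1 ‖ R2 (parallel, both between nodes 0 and 1) = 1/(1/2.7 + 1/3900) = 2.698 Ω
  Rp2 = R3 ‖ R4 (parallel, both between nodes 0 and 3) = 1/(1/5.6 + 1/4.3) = 2.432 Ω
  Rs1 = Rp1 + Rp2 (series, joined only at node 0) = 2.698 + 2.432 = 5.13 Ω
  Rp3 = R5 ‖ Rs1 (parallel, both between nodes 1 and 3) = 1/(1/47 + 1/5.13) = 4.626 Ω
R_th = 4.626 Ω
I_n = V_th/R_th = 4.584/4.626 = 0.9911 A, and R_n = R_th = 4.626 Ω

Final answer: I_n = 0.9911 A, R_n = 4.626 Ω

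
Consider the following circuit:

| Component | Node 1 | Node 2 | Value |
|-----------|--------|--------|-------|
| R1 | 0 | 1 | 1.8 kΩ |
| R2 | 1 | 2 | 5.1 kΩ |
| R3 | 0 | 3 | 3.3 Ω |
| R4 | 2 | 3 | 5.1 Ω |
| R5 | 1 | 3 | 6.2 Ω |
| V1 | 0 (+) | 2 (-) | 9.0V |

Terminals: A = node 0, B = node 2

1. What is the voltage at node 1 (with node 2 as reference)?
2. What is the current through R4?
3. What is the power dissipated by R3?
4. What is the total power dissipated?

Nodal analysis, taking node 2 as the 0 V reference.
Source V1 fixes V_0 = 9 V.
KCL at each unknown node (sum of currents leaving = 0; resistances in Ω):
  Node 1: (V_1 - 9)/1800 + (V_1 - 0)/5100 + (V_1 - V_3)/6.2 = 0
  Node 3: (V_3 - 9)/3.3 + (V_3 - 0)/5.1 + (V_3 - V_1)/6.2 = 0
Collecting terms (coefficients in siemens):
  0.162·V_1 - 0.1613·V_3 = 0.005
  0.6604·V_3 - 0.1613·V_1 = 2.727
Determinant D = (0.162)(0.6604) - (-0.1613)(-0.1613) = 0.081
V_1 = [(0.005)(0.6604) - (-0.1613)(2.727)]/D = 5.472 V
V_3 = [(0.162)(2.727) - (0.005)(-0.1613)]/D = 5.466 V
Part 1:
  Read off the nodal solution: V_1 = 5.472 V
Part 2:
  I_R4 = (V_2 - V_3)/R4 = (0 - 5.466)/5.1 = -1.072 A
  Magnitude: I_R4 = 1.072 A
Part 3:
  I_R3 = (V_0 - V_3)/R3 = (9 - 5.466)/3.3 = 1.071 A
  P_R3 = I_R3² × R3 = (1.071)² × 3.3 = 3.784 W
Part 4:
  Power in each resistor, P = (ΔV)²/R:
    P_R1 = (9 - 5.472)²/1800 = 0.006917 W
    P_R2 = (5.472 - 0)²/5100 = 0.00587 W
    P_R3 = (9 - 5.466)²/3.3 = 3.784 W
    P_R4 = (0 - 5.466)²/5.1 = 5.858 W
    P_R5 = (5.472 - 5.466)²/6.2 = 0.000004882 W
  P_total = P_R1 + P_R2 + P_R3 + P_R4 + P_R5 = 9.656 W

Final answers:
1. V_1 = 5.472 V
2. I_R4 = 1.072 A
3. P_R3 = 3.784 W
4. P_total = 9.656 W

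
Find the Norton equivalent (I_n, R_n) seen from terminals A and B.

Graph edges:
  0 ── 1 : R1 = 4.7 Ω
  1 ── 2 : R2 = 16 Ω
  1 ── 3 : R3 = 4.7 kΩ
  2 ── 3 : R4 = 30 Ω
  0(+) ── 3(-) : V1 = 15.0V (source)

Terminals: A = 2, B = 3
Find the Thévenin equivalent first; then I_n = V_th/R_th and R_n = R_th.
Step 1 — V_th is the open-circuit voltage V_A - V_B (nothing connected across the terminals).
Nodal analysis, taking node 3 as the 0 V reference.
Source V1 fixes V_0 = 15 V.
KCL at each unknown node (sum of currents leaving = 0; resistances in Ω):
  Node 1: (V_1 - 15)/4.7 + (V_1 - V_2)/16 + (V_1 - 0)/4700 = 0
  Node 2: (V_2 - V_1)/16 + (V_2 - 0)/30 = 0
Collecting terms (coefficients in siemens):
  0.2755·V_1 - 0.0625·V_2 = 3.191
  0.09583·V_2 - 0.0625·V_1 = 0
Determinant D = (0.2755)(0.09583) - (-0.0625)(-0.0625) = 0.02249
V_1 = [(3.191)(0.09583) - (-0.0625)(0)]/D = 13.6 V
V_2 = [(0.2755)(0) - (3.191)(-0.0625)]/D = 8.868 V
V_th = V_2 - V_3 = 8.868 - 0 = 8.868 V
Step 2 — R_th: zero the source — replace V1 by a short circuit (node 3 merges into node 0) — and find the resistance seen between A (node 2) and B (node 0).
Reduce the network between node 2 (A) and node 0 (B) by series/parallel combination:
  Rp1 = R1 ‖ R3 (parallel, both between nodes 0 and 1) = 1/(1/4.7 + 1/4700) = 4.695 Ω
  Rs1 = R2 + Rp1 (series, joined only at node 1) = 16 + 4.695 = 20.7 Ω
  Rp2 = R4 ‖ Rs1 (parallel, both between nodes 0 and 2) = 1/(1/30 + 1/20.7) = 12.25 Ω
R_th = 12.25 Ω
I_n = V_th/R_th = 8.868/12.25 = 0.7241 A, and R_n = R_th = 12.25 Ω

Final answer: I_n = 0.7241 A, R_n = 12.25 Ω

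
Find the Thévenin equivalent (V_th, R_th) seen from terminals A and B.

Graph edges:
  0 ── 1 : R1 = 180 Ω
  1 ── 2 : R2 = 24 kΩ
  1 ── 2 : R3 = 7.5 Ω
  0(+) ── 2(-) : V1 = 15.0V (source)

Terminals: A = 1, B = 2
Step 1 — V_th is the open-circuit voltage V_A - V_B (nothing connected across the terminals).
Nodal analysis, taking node 2 as the 0 V reference.
Source V1 fixes V_0 = 15 V.
KCL at each unknown node (sum of currents leaving = 0; resistances in Ω):
  Node 1: (V_1 - 15)/180 + (V_1 - 0)/24000 + (V_1 - 0)/7.5 = 0
Collecting terms: 0.1389 × V_1 = 0.08333  =>  V_1 = 0.5998 V
V_th = V_1 - V_2 = 0.5998 - 0 = 0.5998 V
Step 2 — R_th: zero the source — replace V1 by a short circuit (node 2 merges into node 0) — and find the resistance seen between A (node 1) and B (node 0).
Reduce the network between node 1 (A) and node 0 (B) by series/parallel combination:
  Rp1 = R1 ‖ R2 ‖ R3 (parallel, all between nodes 0 and 1) = 1/(1/180 + 1/24000 + 1/7.5) = 7.198 Ω
R_th = 7.198 Ω

Final answer: V_th = 0.5998 V, R_th = 7.198 Ω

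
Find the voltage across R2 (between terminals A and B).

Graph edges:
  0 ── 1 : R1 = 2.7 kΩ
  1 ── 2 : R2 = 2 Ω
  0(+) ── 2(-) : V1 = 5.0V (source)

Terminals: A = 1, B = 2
R1 and R2 are in series across V1 (node 0 → node 1 → node 2), and the output A–B is taken across R2, so this is a voltage divider.
Series current: I = V1/(R1 + R2) = 5/(2700 + 2) = 5/2702 = 0.00185 A
V_R2 = I × R2 = V1 × R2/(R1 + R2) = 5 × 2/2702 = 0.003701 V

Final answer: 0.003701 V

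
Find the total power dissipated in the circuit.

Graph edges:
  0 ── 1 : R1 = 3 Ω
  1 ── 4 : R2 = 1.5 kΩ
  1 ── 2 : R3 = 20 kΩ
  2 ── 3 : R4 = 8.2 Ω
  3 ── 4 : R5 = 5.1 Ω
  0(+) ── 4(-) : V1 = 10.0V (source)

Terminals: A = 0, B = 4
Nodal analysis, taking node 4 as the 0 V reference.
Source V1 fixes V_0 = 10 V.
KCL at each unknown node (sum of currents leaving = 0; resistances in Ω):
  Node 1: (V_1 - 10)/3 + (V_1 - 0)/1500 + (V_1 - V_2)/20000 = 0
  Node 2: (V_2 - V_1)/20000 + (V_2 - V_3)/8.2 = 0
  Node 3: (V_3 - V_2)/8.2 + (V_3 - 0)/5.1 = 0
Collecting terms (coefficients in siemens):
  0.334·V_1 - 0.00005·V_2 = 3.333
  0.122·V_2 - 0.00005·V_1 - 0.122·V_3 = 0
  0.318·V_3 - 0.122·V_2 = 0
Solving these 3 simultaneous equations (Gaussian elimination) gives:
  V_1 = 9.979 V, V_2 = 0.006631 V, V_3 = 0.002543 V
Power in each resistor, P = (ΔV)²/R:
  P_R1 = (10 - 9.979)²/3 = 0.0001534 W
  P_R2 = (9.979 - 0)²/1500 = 0.06638 W
  P_R3 = (9.979 - 0.006631)²/20000 = 0.004972 W
  P_R4 = (0.006631 - 0.002543)²/8.2 = 0.000002039 W
  P_R5 = (0.002543 - 0)²/5.1 = 0.000001268 W
P_total = P_R1 + P_R2 + P_R3 + P_R4 + P_R5 = 0.07151 W

Final answer: 0.07151 W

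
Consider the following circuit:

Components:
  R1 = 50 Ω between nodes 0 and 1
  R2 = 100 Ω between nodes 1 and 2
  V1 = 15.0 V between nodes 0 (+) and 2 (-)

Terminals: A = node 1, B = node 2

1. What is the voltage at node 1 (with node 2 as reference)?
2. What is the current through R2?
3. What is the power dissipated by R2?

Nodal analysis, taking node 2 as the 0 V reference.
Source V1 fixes V_0 = 15 V.
KCL at each unknown node (sum of currents leaving = 0; resistances in Ω):
  Node 1: (V_1 - 15)/50 + (V_1 - 0)/100 = 0
Collecting terms: 0.03 × V_1 = 0.3  =>  V_1 = 10 V
Part 1:
  Read off the nodal solution: V_1 = 10 V
Part 2:
  I_R2 = (V_1 - V_2)/R2 = (10 - 0)/100 = 0.1 A
  Magnitude: I_R2 = 0.1 A
Part 3:
  I_R2 = (V_1 - V_2)/R2 = (10 - 0)/100 = 0.1 A
  P_R2 = I_R2² × R2 = (0.1)² × 100 = 1 W

Final answers:
1. V_1 = 10 V
2. I_R2 = 0.1 A
3. P_R2 = 1 W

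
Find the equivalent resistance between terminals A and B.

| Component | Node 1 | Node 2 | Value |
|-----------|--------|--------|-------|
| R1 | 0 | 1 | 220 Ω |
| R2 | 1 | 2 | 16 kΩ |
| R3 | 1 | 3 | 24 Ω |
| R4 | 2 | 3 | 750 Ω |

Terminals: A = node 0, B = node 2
Reduce the network between node 0 (A) and node 2 (B) by series/parallel combination:
  Rs1 = R3 + R4 (series, joined only at node 3) = 24 + 750 = 774 Ω
  Rp1 = R2 ‖ Rs1 (parallel, both between nodes 1 and 2) = 1/(1/16000 + 1/774) = 738.3 Ω
  Rs2 = R1 + Rp1 (series, joined only at node 1) = 220 + 738.3 = 958.3 Ω
R_eq = 958.3 Ω

Final answer: 958.3 Ω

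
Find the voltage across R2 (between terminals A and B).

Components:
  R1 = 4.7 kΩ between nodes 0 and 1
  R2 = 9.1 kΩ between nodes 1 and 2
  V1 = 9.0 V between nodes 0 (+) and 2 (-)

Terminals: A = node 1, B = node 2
R1 and R2 are in series across V1 (node 0 → node 1 → node 2), and the output A–B is taken across R2, so this is a voltage divider.
Series current: I = V1/(R1 + R2) = 9/(4700 + 9100) = 9/13800 = 0.0006522 A
V_R2 = I × R2 = V1 × R2/(R1 + R2) = 9 × 9100/13800 = 5.935 V

Final answer: 5.935 V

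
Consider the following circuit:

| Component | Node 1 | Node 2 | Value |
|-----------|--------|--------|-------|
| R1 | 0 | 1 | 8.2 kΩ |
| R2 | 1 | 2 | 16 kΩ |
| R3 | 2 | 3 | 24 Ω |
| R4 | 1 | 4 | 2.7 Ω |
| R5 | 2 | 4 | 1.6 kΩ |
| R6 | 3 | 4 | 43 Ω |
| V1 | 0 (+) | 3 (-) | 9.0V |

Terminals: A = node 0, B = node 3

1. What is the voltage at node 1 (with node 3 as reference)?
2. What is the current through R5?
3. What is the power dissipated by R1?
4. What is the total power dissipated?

Nodal analysis, taking node 3 as the 0 V reference.
Source V1 fixes V_0 = 9 V.
KCL at each unknown node (sum of currents leaving = 0; resistances in Ω):
  Node 1: (V_1 - 9)/8200 + (V_1 - V_2)/16000 + (V_1 - V_4)/2.7 = 0
  Node 2: (V_2 - V_1)/16000 + (V_2 - 0)/24 + (V_2 - V_4)/1600 = 0
  Node 4: (V_4 - V_1)/2.7 + (V_4 - V_2)/1600 + (V_4 - 0)/43 = 0
Collecting terms (coefficients in siemens):
  0.3706·V_1 - 0.0000625·V_2 - 0.3704·V_4 = 0.001098
  0.04235·V_2 - 0.0000625·V_1 - 0.000625·V_4 = 0
  0.3943·V_4 - 0.3704·V_1 - 0.000625·V_2 = 0
Solving these 3 simultaneous equations (Gaussian elimination) gives:
  V_1 = 0.04855 V, V_2 = 0.0007446 V, V_4 = 0.04561 V
Part 1:
  Read off the nodal solution: V_1 = 0.04855 V
Part 2:
  I_R5 = (V_2 - V_4)/R5 = (0.0007446 - 0.04561)/1600 = -0.00002804 A
  Magnitude: I_R5 = 0.00002804 A
Part 3:
  I_R1 = (V_0 - V_1)/R1 = (9 - 0.04855)/8200 = 0.001092 A
  P_R1 = I_R1² × R1 = (0.001092)² × 8200 = 0.009772 W
Part 4:
  Power in each resistor, P = (ΔV)²/R:
    P_R1 = (9 - 0.04855)²/8200 = 0.009772 W
    P_R2 = (0.04855 - 0.0007446)²/16000 = 0.0000001428 W
    P_R3 = (0.0007446 - 0)²/24 = 0.0000000231 W
    P_R4 = (0.04855 - 0.04561)²/2.7 = 0.0000032 W
    P_R5 = (0.0007446 - 0.04561)²/1600 = 0.000001258 W
    P_R6 = (0 - 0.04561)²/43 = 0.00004837 W
  P_total = P_R1 + P_R2 + P_R3 + P_R4 + P_R5 + P_R6 = 0.009825 W

Final answers:
1. V_1 = 0.04855 V
2. I_R5 = 2.804e-05 A
3. P_R1 = 0.009772 W
4. P_total = 0.009825 W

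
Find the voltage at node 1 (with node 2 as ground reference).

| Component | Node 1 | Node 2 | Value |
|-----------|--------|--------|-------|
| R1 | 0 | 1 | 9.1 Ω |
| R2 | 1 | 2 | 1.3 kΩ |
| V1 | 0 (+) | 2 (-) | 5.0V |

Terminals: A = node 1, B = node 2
Nodal analysis, taking node 2 as the 0 V reference.
Source V1 fixes V_0 = 5 V.
KCL at each unknown node (sum of currents leaving = 0; resistances in Ω):
  Node 1: (V_1 - 5)/9.1 + (V_1 - 0)/1300 = 0
Collecting terms: 0.1107 × V_1 = 0.5495  =>  V_1 = 4.965 V
The requested potential is V_1 = 4.965 V.

Final answer: V_1 = 4.965 V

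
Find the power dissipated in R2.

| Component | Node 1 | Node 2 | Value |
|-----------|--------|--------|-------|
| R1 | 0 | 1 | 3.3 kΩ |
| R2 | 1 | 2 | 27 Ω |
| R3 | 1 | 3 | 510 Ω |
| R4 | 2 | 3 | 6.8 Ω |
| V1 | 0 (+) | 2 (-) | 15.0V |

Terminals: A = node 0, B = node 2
Nodal analysis, taking node 2 as the 0 V reference.
Source V1 fixes V_0 = 15 V.
KCL at each unknown node (sum of currents leaving = 0; resistances in Ω):
  Node 1: (V_1 - 15)/3300 + (V_1 - 0)/27 + (V_1 - V_3)/510 = 0
  Node 3: (V_3 - V_1)/510 + (V_3 - 0)/6.8 = 0
Collecting terms (coefficients in siemens):
  0.0393·V_1 - 0.001961·V_3 = 0.004545
  0.149·V_3 - 0.001961·V_1 = 0
Determinant D = (0.0393)(0.149) - (-0.001961)(-0.001961) = 0.005853
V_1 = [(0.004545)(0.149) - (-0.001961)(0)]/D = 0.1157 V
V_3 = [(0.0393)(0) - (0.004545)(-0.001961)]/D = 0.001523 V
I_R2 = (V_1 - V_2)/R2 = (0.1157 - 0)/27 = 0.004286 A
P_R2 = I_R2² × R2 = (0.004286)² × 27 = 0.0004961 W

Final answer: 0.0004961 W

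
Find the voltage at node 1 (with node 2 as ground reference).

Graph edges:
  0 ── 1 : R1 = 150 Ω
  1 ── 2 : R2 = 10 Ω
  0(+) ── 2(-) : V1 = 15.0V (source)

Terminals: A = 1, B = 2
Nodal analysis, taking node 2 as the 0 V reference.
Source V1 fixes V_0 = 15 V.
KCL at each unknown node (sum of currents leaving = 0; resistances in Ω):
  Node 1: (V_1 - 15)/150 + (V_1 - 0)/10 = 0
Collecting terms: 0.1067 × V_1 = 0.1  =>  V_1 = 0.9375 V
The requested potential is V_1 = 0.9375 V.

Final answer: V_1 = 0.9375 V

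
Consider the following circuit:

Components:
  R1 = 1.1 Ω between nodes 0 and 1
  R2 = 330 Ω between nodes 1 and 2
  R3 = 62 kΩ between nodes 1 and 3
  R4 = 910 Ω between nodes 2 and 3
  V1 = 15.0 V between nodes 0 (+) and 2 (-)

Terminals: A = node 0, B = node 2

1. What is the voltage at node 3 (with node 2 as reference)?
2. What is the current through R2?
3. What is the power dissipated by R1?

Nodal analysis, taking node 2 as the 0 V reference.
Source V1 fixes V_0 = 15 V.
KCL at each unknown node (sum of currents leaving = 0; resistances in Ω):
  Node 1: (V_1 - 15)/1.1 + (V_1 - 0)/330 + (V_1 - V_3)/62000 = 0
  Node 3: (V_3 - V_1)/62000 + (V_3 - 0)/910 = 0
Collecting terms (coefficients in siemens):
  0.9121·V_1 - 0.00001613·V_3 = 13.64
  0.001115·V_3 - 0.00001613·V_1 = 0
Determinant D = (0.9121)(0.001115) - (-0.00001613)(-0.00001613) = 0.001017
V_1 = [(13.64)(0.001115) - (-0.00001613)(0)]/D = 14.95 V
V_3 = [(0.9121)(0) - (13.64)(-0.00001613)]/D = 0.2163 V
Part 1:
  Read off the nodal solution: V_3 = 0.2163 V
Part 2:
  I_R2 = (V_1 - V_2)/R2 = (14.95 - 0)/330 = 0.0453 A
  Magnitude: I_R2 = 0.0453 A
Part 3:
  I_R1 = (V_0 - V_1)/R1 = (15 - 14.95)/1.1 = 0.04554 A
  P_R1 = I_R1² × R1 = (0.04554)² × 1.1 = 0.002281 W

Final answers:
1. V_3 = 0.2163 V
2. I_R2 = 0.0453 A
3. P_R1 = 0.002281 W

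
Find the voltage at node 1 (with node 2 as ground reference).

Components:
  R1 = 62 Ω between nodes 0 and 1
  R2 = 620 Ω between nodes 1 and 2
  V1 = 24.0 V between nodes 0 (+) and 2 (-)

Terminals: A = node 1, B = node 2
Nodal analysis, taking node 2 as the 0 V reference.
Source V1 fixes V_0 = 24 V.
KCL at each unknown node (sum of currents leaving = 0; resistances in Ω):
  Node 1: (V_1 - 24)/62 + (V_1 - 0)/620 = 0
Collecting terms: 0.01774 × V_1 = 0.3871  =>  V_1 = 21.82 V
The requested potential is V_1 = 21.82 V.

Final answer: V_1 = 21.82 V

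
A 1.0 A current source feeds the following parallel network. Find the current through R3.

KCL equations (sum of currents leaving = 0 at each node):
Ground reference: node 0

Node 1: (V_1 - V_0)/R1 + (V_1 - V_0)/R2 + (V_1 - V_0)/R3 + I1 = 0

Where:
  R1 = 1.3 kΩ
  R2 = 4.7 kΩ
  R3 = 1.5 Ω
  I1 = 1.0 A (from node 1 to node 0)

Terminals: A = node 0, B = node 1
All resistors sit directly between nodes 0 and 1, so they are in parallel and share one voltage V; the full source current 1 A splits among them.
1/R_par = 1/1300 + 1/4700 + 1/1.5 = 0.6676 S  =>  R_par = 1.498 Ω
V = I × R_par = 1 × 1.498 = 1.498 V
I_R3 = V/R3 = 1.498/1.5 = 0.9985 A

Final answer: 0.9985 A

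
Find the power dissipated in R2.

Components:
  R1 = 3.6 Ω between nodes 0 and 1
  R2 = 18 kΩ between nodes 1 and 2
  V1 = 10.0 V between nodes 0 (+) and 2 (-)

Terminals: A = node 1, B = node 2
Nodal analysis, taking node 2 as the 0 V reference.
Source V1 fixes V_0 = 10 V.
KCL at each unknown node (sum of currents leaving = 0; resistances in Ω):
  Node 1: (V_1 - 10)/3.6 + (V_1 - 0)/18000 = 0
Collecting terms: 0.2778 × V_1 = 2.778  =>  V_1 = 9.998 V
I_R2 = (V_1 - V_2)/R2 = (9.998 - 0)/18000 = 0.0005554 A
P_R2 = I_R2² × R2 = (0.0005554)² × 18000 = 0.005553 W

Final answer: 0.005553 W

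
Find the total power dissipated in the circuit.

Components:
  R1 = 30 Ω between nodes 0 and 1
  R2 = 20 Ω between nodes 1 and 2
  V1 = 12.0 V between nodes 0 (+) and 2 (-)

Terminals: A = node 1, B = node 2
Nodal analysis, taking node 2 as the 0 V reference.
Source V1 fixes V_0 = 12 V.
KCL at each unknown node (sum of currents leaving = 0; resistances in Ω):
  Node 1: (V_1 - 12)/30 + (V_1 - 0)/20 = 0
Collecting terms: 0.08333 × V_1 = 0.4  =>  V_1 = 4.8 V
Power in each resistor, P = (ΔV)²/R:
  P_R1 = (12 - 4.8)²/30 = 1.728 W
  P_R2 = (4.8 - 0)²/20 = 1.152 W
P_total = P_R1 + P_R2 = 2.88 W

Final answer: 2.88 W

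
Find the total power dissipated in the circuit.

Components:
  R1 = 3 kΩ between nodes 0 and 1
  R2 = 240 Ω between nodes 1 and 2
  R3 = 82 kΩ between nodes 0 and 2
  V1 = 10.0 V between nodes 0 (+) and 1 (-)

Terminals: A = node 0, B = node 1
Nodal analysis, taking node 1 as the 0 V reference.
Source V1 fixes V_0 = 10 V.
KCL at each unknown node (sum of currents leaving = 0; resistances in Ω):
  Node 2: (V_2 - 0)/240 + (V_2 - 10)/82000 = 0
Collecting terms: 0.004179 × V_2 = 0.000122  =>  V_2 = 0.02918 V
Power in each resistor, P = (ΔV)²/R:
  P_R1 = (10 - 0)²/3000 = 0.03333 W
  P_R2 = (0 - 0.02918)²/240 = 0.000003549 W
  P_R3 = (10 - 0.02918)²/82000 = 0.001212 W
P_total = P_R1 + P_R2 + P_R3 = 0.03455 W

Final answer: 0.03455 W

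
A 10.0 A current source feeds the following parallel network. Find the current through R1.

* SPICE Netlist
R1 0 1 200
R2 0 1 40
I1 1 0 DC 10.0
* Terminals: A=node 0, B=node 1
All resistors sit directly between nodes 0 and 1, so they are in parallel and share one voltage V; the full source current 10 A splits among them.
1/R_par = 1/200 + 1/40 = 0.03 S  =>  R_par = 33.33 Ω
V = I × R_par = 10 × 33.33 = 333.3 V
I_R1 = V/R1 = 333.3/200 = 1.667 A

Final answer: 1.667 A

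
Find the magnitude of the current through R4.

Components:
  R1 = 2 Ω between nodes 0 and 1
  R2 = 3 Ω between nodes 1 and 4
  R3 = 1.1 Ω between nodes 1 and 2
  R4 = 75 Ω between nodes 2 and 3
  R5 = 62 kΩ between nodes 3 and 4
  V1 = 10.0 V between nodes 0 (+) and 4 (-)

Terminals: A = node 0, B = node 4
Nodal analysis, taking node 4 as the 0 V reference.
Source V1 fixes V_0 = 10 V.
KCL at each unknown node (sum of currents leaving = 0; resistances in Ω):
  Node 1: (V_1 - 10)/2 + (V_1 - 0)/3 + (V_1 - V_2)/1.1 = 0
  Node 2: (V_2 - V_1)/1.1 + (V_2 - V_3)/75 = 0
  Node 3: (V_3 - V_2)/75 + (V_3 - 0)/62000 = 0
Collecting terms (coefficients in siemens):
  1.742·V_1 - 0.9091·V_2 = 5
  0.9224·V_2 - 0.9091·V_1 - 0.01333·V_3 = 0
  0.01335·V_3 - 0.01333·V_2 = 0
Solving these 3 simultaneous equations (Gaussian elimination) gives:
  V_1 = 6 V, V_2 = 6 V, V_3 = 5.993 V
I_R4 = (V_2 - V_3)/R4 = (6 - 5.993)/75 = 0.00009665 A
|I_R4| = 0.00009665 A

Final answer: |I_R4| = 9.665e-05 A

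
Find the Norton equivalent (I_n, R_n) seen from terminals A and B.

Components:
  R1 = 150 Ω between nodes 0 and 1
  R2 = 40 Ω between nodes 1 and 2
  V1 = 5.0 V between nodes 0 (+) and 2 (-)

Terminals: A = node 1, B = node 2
Find the Thévenin equivalent first; then I_n = V_th/R_th and R_n = R_th.
Step 1 — V_th is the open-circuit voltage V_A - V_B (nothing connected across the terminals).
Nodal analysis, taking node 2 as the 0 V reference.
Source V1 fixes V_0 = 5 V.
KCL at each unknown node (sum of currents leaving = 0; resistances in Ω):
  Node 1: (V_1 - 5)/150 + (V_1 - 0)/40 = 0
Collecting terms: 0.03167 × V_1 = 0.03333  =>  V_1 = 1.053 V
V_th = V_1 - V_2 = 1.053 - 0 = 1.053 V
Step 2 — R_th: zero the source — replace V1 by a short circuit (node 2 merges into node 0) — and find the resistance seen between A (node 1) and B (node 0).
Reduce the network between node 1 (A) and node 0 (B) by series/parallel combination:
  Rp1 = R1 ‖ R2 (parallel, both between nodes 0 and 1) = 1/(1/150 + 1/40) = 31.58 Ω
R_th = 31.58 Ω
I_n = V_th/R_th = 1.053/31.58 = 0.03333 A, and R_n = R_th = 31.58 Ω

Final answer: I_n = 0.03333 A, R_n = 31.58 Ω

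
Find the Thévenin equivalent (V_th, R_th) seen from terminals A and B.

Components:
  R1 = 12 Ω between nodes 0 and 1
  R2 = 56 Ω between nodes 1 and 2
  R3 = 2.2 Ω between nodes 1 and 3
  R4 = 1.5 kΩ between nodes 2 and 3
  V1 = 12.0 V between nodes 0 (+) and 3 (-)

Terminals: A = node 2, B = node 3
Step 1 — V_th is the open-circuit voltage V_A - V_B (nothing connected across the terminals).
Nodal analysis, taking node 3 as the 0 V reference.
Source V1 fixes V_0 = 12 V.
KCL at each unknown node (sum of currents leaving = 0; resistances in Ω):
  Node 1: (V_1 - 12)/12 + (V_1 - V_2)/56 + (V_1 - 0)/2.2 = 0
  Node 2: (V_2 - V_1)/56 + (V_2 - 0)/1500 = 0
Collecting terms (coefficients in siemens):
  0.5557·V_1 - 0.01786·V_2 = 1
  0.01852·V_2 - 0.01786·V_1 = 0
Determinant D = (0.5557)(0.01852) - (-0.01786)(-0.01786) = 0.009975
V_1 = [(1)(0.01852) - (-0.01786)(0)]/D = 1.857 V
V_2 = [(0.5557)(0) - (1)(-0.01786)]/D = 1.79 V
V_th = V_2 - V_3 = 1.79 - 0 = 1.79 V
Step 2 — R_th: zero the source — replace V1 by a short circuit (node 3 merges into node 0) — and find the resistance seen between A (node 2) and B (node 0).
Reduce the network between node 2 (A) and node 0 (B) by series/parallel combination:
  Rp1 = R1 ‖ R3 (parallel, both between nodes 0 and 1) = 1/(1/12 + 1/2.2) = 1.859 Ω
  Rs1 = R2 + Rp1 (series, joined only at node 1) = 56 + 1.859 = 57.86 Ω
  Rp2 = R4 ‖ Rs1 (parallel, both between nodes 0 and 2) = 1/(1/1500 + 1/57.86) = 55.71 Ω
R_th = 55.71 Ω

Final answer: V_th = 1.79 V, R_th = 55.71 Ω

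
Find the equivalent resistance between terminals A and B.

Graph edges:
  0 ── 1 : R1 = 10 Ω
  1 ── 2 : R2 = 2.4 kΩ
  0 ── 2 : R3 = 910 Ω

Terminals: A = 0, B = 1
Reduce the network between node 0 (A) and node 1 (B) by series/parallel combination:
  Rs1 = R3 + R2 (series, joined only at node 2) = 910 + 2400 = 3310 Ω
  Rp1 = R1 ‖ Rs1 (parallel, both between nodes 0 and 1) = 1/(1/10 + 1/3310) = 9.97 Ω
R_eq = 9.97 Ω

Final answer: 9.97 Ω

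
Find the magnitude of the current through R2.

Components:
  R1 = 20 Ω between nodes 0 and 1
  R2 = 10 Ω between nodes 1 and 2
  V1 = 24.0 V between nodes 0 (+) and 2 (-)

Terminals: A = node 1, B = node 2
Nodal analysis, taking node 2 as the 0 V reference.
Source V1 fixes V_0 = 24 V.
KCL at each unknown node (sum of currents leaving = 0; resistances in Ω):
  Node 1: (V_1 - 24)/20 + (V_1 - 0)/10 = 0
Collecting terms: 0.15 × V_1 = 1.2  =>  V_1 = 8 V
I_R2 = (V_1 - V_2)/R2 = (8 - 0)/10 = 0.8 A
|I_R2| = 0.8 A

Final answer: |I_R2| = 0.8 A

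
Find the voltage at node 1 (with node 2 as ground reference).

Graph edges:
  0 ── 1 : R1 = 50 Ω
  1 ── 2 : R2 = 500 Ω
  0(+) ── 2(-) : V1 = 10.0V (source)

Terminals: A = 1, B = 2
Nodal analysis, taking node 2 as the 0 V reference.
Source V1 fixes V_0 = 10 V.
KCL at each unknown node (sum of currents leaving = 0; resistances in Ω):
  Node 1: (V_1 - 10)/50 + (V_1 - 0)/500 = 0
Collecting terms: 0.022 × V_1 = 0.2  =>  V_1 = 9.091 V
The requested potential is V_1 = 9.091 V.

Final answer: V_1 = 9.091 V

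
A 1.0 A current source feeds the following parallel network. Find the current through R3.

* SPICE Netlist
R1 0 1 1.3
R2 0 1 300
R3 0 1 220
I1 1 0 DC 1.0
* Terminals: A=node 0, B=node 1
All resistors sit directly between nodes 0 and 1, so they are in parallel and share one voltage V; the full source current 1 A splits among them.
1/R_par = 1/1.3 + 1/300 + 1/220 = 0.7771 S  =>  R_par = 1.287 Ω
V = I × R_par = 1 × 1.287 = 1.287 V
I_R3 = V/R3 = 1.287/220 = 0.005849 A

Final answer: 0.005849 A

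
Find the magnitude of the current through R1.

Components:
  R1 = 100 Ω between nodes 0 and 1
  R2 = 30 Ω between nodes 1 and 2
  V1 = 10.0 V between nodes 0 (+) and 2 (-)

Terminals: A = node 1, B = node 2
Nodal analysis, taking node 2 as the 0 V reference.
Source V1 fixes V_0 = 10 V.
KCL at each unknown node (sum of currents leaving = 0; resistances in Ω):
  Node 1: (V_1 - 10)/100 + (V_1 - 0)/30 = 0
Collecting terms: 0.04333 × V_1 = 0.1  =>  V_1 = 2.308 V
I_R1 = (V_0 - V_1)/R1 = (10 - 2.308)/100 = 0.07692 A
|I_R1| = 0.07692 A

Final answer: |I_R1| = 0.07692 A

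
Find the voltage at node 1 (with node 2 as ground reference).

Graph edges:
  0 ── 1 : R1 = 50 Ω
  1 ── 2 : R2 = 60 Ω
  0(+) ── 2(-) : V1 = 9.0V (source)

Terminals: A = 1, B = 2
Nodal analysis, taking node 2 as the 0 V reference.
Source V1 fixes V_0 = 9 V.
KCL at each unknown node (sum of currents leaving = 0; resistances in Ω):
  Node 1: (V_1 - 9)/50 + (V_1 - 0)/60 = 0
Collecting terms: 0.03667 × V_1 = 0.18  =>  V_1 = 4.909 V
The requested potential is V_1 = 4.909 V.

Final answer: V_1 = 4.909 V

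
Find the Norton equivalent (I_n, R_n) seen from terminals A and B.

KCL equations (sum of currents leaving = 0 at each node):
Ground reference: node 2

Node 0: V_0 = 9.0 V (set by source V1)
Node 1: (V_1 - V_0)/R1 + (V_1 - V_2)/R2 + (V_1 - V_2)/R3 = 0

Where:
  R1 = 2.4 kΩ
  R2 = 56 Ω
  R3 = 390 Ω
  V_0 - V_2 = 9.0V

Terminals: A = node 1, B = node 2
Find the Thévenin equivalent first; then I_n = V_th/R_th and R_n = R_th.
Step 1 — V_th is the open-circuit voltage V_A - V_B (nothing connected across the terminals).
Nodal analysis, taking node 2 as the 0 V reference.
Source V1 fixes V_0 = 9 V.
KCL at each unknown node (sum of currents leaving = 0; resistances in Ω):
  Node 1: (V_1 - 9)/2400 + (V_1 - 0)/56 + (V_1 - 0)/390 = 0
Collecting terms: 0.02084 × V_1 = 0.00375  =>  V_1 = 0.18 V
V_th = V_1 - V_2 = 0.18 - 0 = 0.18 V
Step 2 — R_th: zero the source — replace V1 by a short circuit (node 2 merges into node 0) — and find the resistance seen between A (node 1) and B (node 0).
Reduce the network between node 1 (A) and node 0 (B) by series/parallel combination:
  Rp1 = R1 ‖ R2 ‖ R3 (parallel, all between nodes 0 and 1) = 1/(1/2400 + 1/56 + 1/390) = 47.99 Ω
R_th = 47.99 Ω
I_n = V_th/R_th = 0.18/47.99 = 0.00375 A, and R_n = R_th = 47.99 Ω

Final answer: I_n = 0.00375 A, R_n = 47.99 Ω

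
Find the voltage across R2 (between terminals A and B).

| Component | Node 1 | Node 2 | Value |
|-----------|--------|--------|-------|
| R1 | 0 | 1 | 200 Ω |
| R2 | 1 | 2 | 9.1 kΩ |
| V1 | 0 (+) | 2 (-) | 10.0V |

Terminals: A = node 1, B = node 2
R1 and R2 are in series across V1 (node 0 → node 1 → node 2), and the output A–B is taken across R2, so this is a voltage divider.
Series current: I = V1/(R1 + R2) = 10/(200 + 9100) = 10/9300 = 0.001075 A
V_R2 = I × R2 = V1 × R2/(R1 + R2) = 10 × 9100/9300 = 9.785 V

Final answer: 9.785 V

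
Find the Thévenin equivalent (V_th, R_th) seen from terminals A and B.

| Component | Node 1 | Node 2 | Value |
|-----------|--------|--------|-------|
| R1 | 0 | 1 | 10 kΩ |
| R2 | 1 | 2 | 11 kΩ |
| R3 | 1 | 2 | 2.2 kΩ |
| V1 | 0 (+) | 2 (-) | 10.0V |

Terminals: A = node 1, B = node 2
Step 1 — V_th is the open-circuit voltage V_A - V_B (nothing connected across the terminals).
Nodal analysis, taking node 2 as the 0 V reference.
Source V1 fixes V_0 = 10 V.
KCL at each unknown node (sum of currents leaving = 0; resistances in Ω):
  Node 1: (V_1 - 10)/10000 + (V_1 - 0)/11000 + (V_1 - 0)/2200 = 0
Collecting terms: 0.0006455 × V_1 = 0.001  =>  V_1 = 1.549 V
V_th = V_1 - V_2 = 1.549 - 0 = 1.549 V
Step 2 — R_th: zero the source — replace V1 by a short circuit (node 2 merges into node 0) — and find the resistance seen between A (node 1) and B (node 0).
Reduce the network between node 1 (A) and node 0 (B) by series/parallel combination:
  Rp1 = R1 ‖ R2 ‖ R3 (parallel, all between nodes 0 and 1) = 1/(1/10000 + 1/11000 + 1/2200) = 1549 Ω
R_th = 1.549 kΩ

Final answer: V_th = 1.549 V, R_th = 1.549 kΩ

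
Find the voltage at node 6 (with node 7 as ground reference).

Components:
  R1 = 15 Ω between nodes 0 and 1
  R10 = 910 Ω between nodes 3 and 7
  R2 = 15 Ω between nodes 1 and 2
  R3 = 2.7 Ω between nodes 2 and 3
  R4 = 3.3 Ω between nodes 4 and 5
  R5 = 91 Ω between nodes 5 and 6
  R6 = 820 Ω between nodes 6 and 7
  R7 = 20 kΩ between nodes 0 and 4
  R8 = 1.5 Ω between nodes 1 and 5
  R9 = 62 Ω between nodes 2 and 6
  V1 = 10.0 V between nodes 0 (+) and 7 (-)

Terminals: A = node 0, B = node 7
Nodal analysis, taking node 7 as the 0 V reference.
Source V1 fixes V_0 = 10 V.
KCL at each unknown node (sum of currents leaving = 0; resistances in Ω):
  Node 1: (V_1 - 10)/15 + (V_1 - V_2)/15 + (V_1 - V_5)/1.5 = 0
  Node 2: (V_2 - V_1)/15 + (V_2 - V_3)/2.7 + (V_2 - V_6)/62 = 0
  Node 3: (V_3 - V_2)/2.7 + (V_3 - 0)/910 = 0
  Node 4: (V_4 - V_5)/3.3 + (V_4 - 10)/20000 = 0
  Node 5: (V_5 - V_4)/3.3 + (V_5 - V_6)/91 + (V_5 - V_1)/1.5 = 0
  Node 6: (V_6 - V_5)/91 + (V_6 - 0)/820 + (V_6 - V_2)/62 = 0
Collecting terms (coefficients in siemens):
  0.8·V_1 - 0.06667·V_2 - 0.6667·V_5 = 0.6667
  0.4532·V_2 - 0.06667·V_1 - 0.3704·V_3 - 0.01613·V_6 = 0
  0.3715·V_3 - 0.3704·V_2 = 0
  0.3031·V_4 - 0.303·V_5 = 0.0005
  0.9807·V_5 - 0.6667·V_1 - 0.303·V_4 - 0.01099·V_6 = 0
  0.02834·V_6 - 0.01613·V_2 - 0.01099·V_5 = 0
Solving these 6 simultaneous equations (Gaussian elimination) gives:
  V_1 = 9.678 V, V_2 = 9.445 V, V_3 = 9.418 V, V_4 = 9.669 V
  V_5 = 9.669 V, V_6 = 9.126 V
The requested potential is V_6 = 9.126 V.

Final answer: V_6 = 9.126 V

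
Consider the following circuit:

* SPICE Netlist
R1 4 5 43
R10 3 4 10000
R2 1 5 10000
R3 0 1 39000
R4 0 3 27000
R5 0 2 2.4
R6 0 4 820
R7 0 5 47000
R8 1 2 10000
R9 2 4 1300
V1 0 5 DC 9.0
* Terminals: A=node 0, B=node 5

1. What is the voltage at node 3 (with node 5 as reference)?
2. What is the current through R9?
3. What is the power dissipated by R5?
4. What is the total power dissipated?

Nodal analysis, taking node 5 as the 0 V reference.
Source V1 fixes V_0 = 9 V.
KCL at each unknown node (sum of currents leaving = 0; resistances in Ω):
  Node 1: (V_1 - 0)/10000 + (V_1 - 9)/39000 + (V_1 - V_2)/10000 = 0
  Node 2: (V_2 - 9)/2.4 + (V_2 - V_1)/10000 + (V_2 - V_4)/1300 = 0
  Node 3: (V_3 - 9)/27000 + (V_3 - V_4)/10000 = 0
  Node 4: (V_4 - 0)/43 + (V_4 - 9)/820 + (V_4 - V_2)/1300 + (V_4 - V_3)/10000 = 0
Collecting terms (coefficients in siemens):
  0.0002256·V_1 - 0.0001·V_2 = 0.0002308
  0.4175·V_2 - 0.0001·V_1 - 0.0007692·V_4 = 3.75
  0.000137·V_3 - 0.0001·V_4 = 0.0003333
  0.02534·V_4 - 0.0007692·V_2 - 0.0001·V_3 = 0.01098
Solving these 4 simultaneous equations (Gaussian elimination) gives:
  V_1 = 5.004 V, V_2 = 8.984 V, V_3 = 2.956 V, V_4 = 0.7174 V
Part 1:
  Read off the nodal solution: V_3 = 2.956 V
Part 2:
  I_R9 = (V_2 - V_4)/R9 = (8.984 - 0.7174)/1300 = 0.006359 A
  Magnitude: I_R9 = 0.006359 A
Part 3:
  I_R5 = (V_0 - V_2)/R5 = (9 - 8.984)/2.4 = 0.006757 A
  P_R5 = I_R5² × R5 = (0.006757)² × 2.4 = 0.0001096 W
Part 4:
  Power in each resistor, P = (ΔV)²/R:
    P_R1 = (0.7174 - 0)²/43 = 0.01197 W
    P_R2 = (5.004 - 0)²/10000 = 0.002504 W
    P_R3 = (9 - 5.004)²/39000 = 0.0004094 W
    P_R4 = (9 - 2.956)²/27000 = 0.001353 W
    P_R5 = (9 - 8.984)²/2.4 = 0.0001096 W
    P_R6 = (9 - 0.7174)²/820 = 0.08366 W
    P_R7 = (9 - 0)²/47000 = 0.001723 W
    P_R8 = (5.004 - 8.984)²/10000 = 0.001584 W
    P_R9 = (8.984 - 0.7174)²/1300 = 0.05256 W
    P_R10 = (2.956 - 0.7174)²/10000 = 0.0005011 W
  P_total = P_R1 + P_R2 + P_R3 + P_R4 + P_R5 + P_R6 + P_R7 + P_R8 + P_R9 + P_R10 = 0.1564 W

Final answers:
1. V_3 = 2.956 V
2. I_R9 = 0.006359 A
3. P_R5 = 0.0001096 W
4. P_total = 0.1564 W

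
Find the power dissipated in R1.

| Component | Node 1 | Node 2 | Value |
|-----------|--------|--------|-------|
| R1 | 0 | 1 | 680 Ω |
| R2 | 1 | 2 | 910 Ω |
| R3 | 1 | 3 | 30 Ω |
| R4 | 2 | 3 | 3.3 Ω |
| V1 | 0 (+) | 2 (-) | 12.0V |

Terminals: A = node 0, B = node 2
Nodal analysis, taking node 2 as the 0 V reference.
Source V1 fixes V_0 = 12 V.
KCL at each unknown node (sum of currents leaving = 0; resistances in Ω):
  Node 1: (V_1 - 12)/680 + (V_1 - 0)/910 + (V_1 - V_3)/30 = 0
  Node 3: (V_3 - V_1)/30 + (V_3 - 0)/3.3 = 0
Collecting terms (coefficients in siemens):
  0.0359·V_1 - 0.03333·V_3 = 0.01765
  0.3364·V_3 - 0.03333·V_1 = 0
Determinant D = (0.0359)(0.3364) - (-0.03333)(-0.03333) = 0.01097
V_1 = [(0.01765)(0.3364) - (-0.03333)(0)]/D = 0.5413 V
V_3 = [(0.0359)(0) - (0.01765)(-0.03333)]/D = 0.05365 V
I_R1 = (V_0 - V_1)/R1 = (12 - 0.5413)/680 = 0.01685 A
P_R1 = I_R1² × R1 = (0.01685)² × 680 = 0.1931 W

Final answer: 0.1931 W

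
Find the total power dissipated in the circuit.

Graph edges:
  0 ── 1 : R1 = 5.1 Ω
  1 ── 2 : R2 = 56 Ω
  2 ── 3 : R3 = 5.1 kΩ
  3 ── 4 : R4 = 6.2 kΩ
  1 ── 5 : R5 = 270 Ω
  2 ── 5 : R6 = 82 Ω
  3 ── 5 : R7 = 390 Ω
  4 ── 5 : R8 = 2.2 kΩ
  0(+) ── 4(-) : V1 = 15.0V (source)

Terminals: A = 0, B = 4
Nodal analysis, taking node 4 as the 0 V reference.
Source V1 fixes V_0 = 15 V.
KCL at each unknown node (sum of currents leaving = 0; resistances in Ω):
  Node 1: (V_1 - 15)/5.1 + (V_1 - V_2)/56 + (V_1 - V_5)/270 = 0
  Node 2: (V_2 - V_1)/56 + (V_2 - V_3)/5100 + (V_2 - V_5)/82 = 0
  Node 3: (V_3 - V_2)/5100 + (V_3 - 0)/6200 + (V_3 - V_5)/390 = 0
  Node 5: (V_5 - V_1)/270 + (V_5 - V_2)/82 + (V_5 - V_3)/390 + (V_5 - 0)/2200 = 0
Collecting terms (coefficients in siemens):
  0.2176·V_1 - 0.01786·V_2 - 0.003704·V_5 = 2.941
  0.03025·V_2 - 0.01786·V_1 - 0.0001961·V_3 - 0.0122·V_5 = 0
  0.002921·V_3 - 0.0001961·V_2 - 0.002564·V_5 = 0
  0.01892·V_5 - 0.003704·V_1 - 0.0122·V_2 - 0.002564·V_3 = 0
Solving these 4 simultaneous equations (Gaussian elimination) gives:
  V_1 = 14.96 V, V_2 = 14.63 V, V_3 = 13.43 V, V_5 = 14.18 V
Power in each resistor, P = (ΔV)²/R:
  P_R1 = (15 - 14.96)²/5.1 = 0.0003783 W
  P_R2 = (14.96 - 14.63)²/56 = 0.00185 W
  P_R3 = (14.63 - 13.43)²/5100 = 0.0002845 W
  P_R4 = (13.43 - 0)²/6200 = 0.02909 W
  P_R5 = (14.96 - 14.18)²/270 = 0.002217 W
  P_R6 = (14.63 - 14.18)²/82 = 0.00249 W
  P_R7 = (13.43 - 14.18)²/390 = 0.001453 W
  P_R8 = (0 - 14.18)²/2200 = 0.09143 W
P_total = P_R1 + P_R2 + P_R3 + P_R4 + P_R5 + P_R6 + P_R7 + P_R8 = 0.1292 W

Final answer: 0.1292 W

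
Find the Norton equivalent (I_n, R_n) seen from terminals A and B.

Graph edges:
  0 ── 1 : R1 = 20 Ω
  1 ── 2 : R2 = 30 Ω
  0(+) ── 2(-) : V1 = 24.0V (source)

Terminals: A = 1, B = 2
Find the Thévenin equivalent first; then I_n = V_th/R_th and R_n = R_th.
Step 1 — V_th is the open-circuit voltage V_A - V_B (nothing connected across the terminals).
Nodal analysis, taking node 2 as the 0 V reference.
Source V1 fixes V_0 = 24 V.
KCL at each unknown node (sum of currents leaving = 0; resistances in Ω):
  Node 1: (V_1 - 24)/20 + (V_1 - 0)/30 = 0
Collecting terms: 0.08333 × V_1 = 1.2  =>  V_1 = 14.4 V
V_th = V_1 - V_2 = 14.4 - 0 = 14.4 V
Step 2 — R_th: zero the source — replace V1 by a short circuit (node 2 merges into node 0) — and find the resistance seen between A (node 1) and B (node 0).
Reduce the network between node 1 (A) and node 0 (B) by series/parallel combination:
  Rp1 = R1 ‖ R2 (parallel, both between nodes 0 and 1) = 1/(1/20 + 1/30) = 12 Ω
R_th = 12 Ω
I_n = V_th/R_th = 14.4/12 = 1.2 A, and R_n = R_th = 12 Ω

Final answer: I_n = 1.2 A, R_n = 12 Ω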